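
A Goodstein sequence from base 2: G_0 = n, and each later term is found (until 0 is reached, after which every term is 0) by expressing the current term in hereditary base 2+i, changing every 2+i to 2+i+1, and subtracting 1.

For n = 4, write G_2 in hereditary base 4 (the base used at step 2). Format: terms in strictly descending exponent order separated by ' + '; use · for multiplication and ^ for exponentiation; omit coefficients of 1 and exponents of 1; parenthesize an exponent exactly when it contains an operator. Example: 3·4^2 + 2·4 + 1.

step 0: 4 = 2^2; sub 3 for 2: 3^3; = 27; G_1 = 27−1 = 26
step 1: 26 = 2·3^2 + 2·3 + 2; sub 4 for 3: 2·4^2 + 2·4 + 2; = 42; G_2 = 42−1 = 41
step 2: 41 = 2·4^2 + 2·4 + 1; sub 5 for 4: 2·5^2 + 2·5 + 1; = 61; G_3 = 61−1 = 60

2·4^2 + 2·4 + 1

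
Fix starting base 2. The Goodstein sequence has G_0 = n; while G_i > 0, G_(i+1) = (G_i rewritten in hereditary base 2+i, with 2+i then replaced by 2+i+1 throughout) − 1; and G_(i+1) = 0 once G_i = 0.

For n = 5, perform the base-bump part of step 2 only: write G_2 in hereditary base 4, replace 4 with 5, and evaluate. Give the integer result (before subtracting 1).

468

base 2: 5 = 2^2 + 1; at 3: 3^3 + 1 = 28; next = 27
base 3: 27 = 3^3; at 4: 4^4 = 256; next = 255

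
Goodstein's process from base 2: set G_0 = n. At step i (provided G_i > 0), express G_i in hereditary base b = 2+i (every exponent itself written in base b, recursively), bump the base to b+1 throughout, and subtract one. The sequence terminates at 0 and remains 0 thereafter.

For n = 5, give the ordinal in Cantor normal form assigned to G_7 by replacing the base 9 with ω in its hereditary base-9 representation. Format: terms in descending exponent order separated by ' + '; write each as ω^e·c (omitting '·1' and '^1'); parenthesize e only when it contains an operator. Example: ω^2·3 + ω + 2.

ω^3·3 + ω^2·3 + ω·2 + 6

base 2: 5 = 2^2 + 1; at 3: 3^3 + 1 = 28; next = 27
base 3: 27 = 3^3; at 4: 4^4 = 256; next = 255
base 4: 255 = 3·4^3 + 3·4^2 + 3·4 + 3; at 5: 3·5^3 + 3·5^2 + 3·5 + 3 = 468; next = 467
base 5: 467 = 3·5^3 + 3·5^2 + 3·5 + 2; at 6: 3·6^3 + 3·6^2 + 3·6 + 2 = 776; next = 775
base 6: 775 = 3·6^3 + 3·6^2 + 3·6 + 1; at 7: 3·7^3 + 3·7^2 + 3·7 + 1 = 1198; next = 1197
base 7: 1197 = 3·7^3 + 3·7^2 + 3·7; at 8: 3·8^3 + 3·8^2 + 3·8 = 1752; next = 1751
base 8: 1751 = 3·8^3 + 3·8^2 + 2·8 + 7; at 9: 3·9^3 + 3·9^2 + 2·9 + 7 = 2455; next = 2454
base 9: 2454 = 3·9^3 + 3·9^2 + 2·9 + 6; at 10: 3·10^3 + 3·10^2 + 2·10 + 6 = 3326; next = 3325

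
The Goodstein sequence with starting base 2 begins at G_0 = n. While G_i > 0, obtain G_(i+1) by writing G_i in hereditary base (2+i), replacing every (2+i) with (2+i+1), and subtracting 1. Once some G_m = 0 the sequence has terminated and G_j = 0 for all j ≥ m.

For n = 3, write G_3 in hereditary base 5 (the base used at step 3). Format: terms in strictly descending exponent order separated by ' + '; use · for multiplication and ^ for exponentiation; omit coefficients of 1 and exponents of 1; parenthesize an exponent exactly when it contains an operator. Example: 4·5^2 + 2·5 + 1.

2

3 —HB2→ 2 + 1 —bump→ 3 + 1 = 4 —(−1)→ 3
3 —HB3→ 3 —bump→ 4 = 4 —(−1)→ 3
3 —HB4→ 3 —bump→ 3 = 3 —(−1)→ 2
2 —HB5→ 2 —bump→ 2 = 2 —(−1)→ 1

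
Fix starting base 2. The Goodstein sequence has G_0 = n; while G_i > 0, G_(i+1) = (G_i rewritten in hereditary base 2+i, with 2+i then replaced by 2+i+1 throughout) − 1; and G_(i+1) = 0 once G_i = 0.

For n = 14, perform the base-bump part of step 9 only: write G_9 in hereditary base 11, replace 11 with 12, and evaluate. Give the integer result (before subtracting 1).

G_0 = 14. HB_2(14) = 2^(2 + 1) + 2^2 + 2. Bump = 111. G_1 = 110.
G_1 = 110. HB_3(110) = 3^(3 + 1) + 3^3 + 2. Bump = 1282. G_2 = 1281.
G_2 = 1281. HB_4(1281) = 4^(4 + 1) + 4^4 + 1. Bump = 18751. G_3 = 18750.
G_3 = 18750. HB_5(18750) = 5^(5 + 1) + 5^5. Bump = 326592. G_4 = 326591.
G_4 = 326591. HB_6(326591) = 6^(6 + 1) + 5·6^5 + 5·6^4 + 5·6^3 + 5·6^2 + 5·6 + 5. Bump = 5862841. G_5 = 5862840.
G_5 = 5862840. HB_7(5862840) = 7^(7 + 1) + 5·7^5 + 5·7^4 + 5·7^3 + 5·7^2 + 5·7 + 4. Bump = 134404972. G_6 = 134404971.
G_6 = 134404971. HB_8(134404971) = 8^(8 + 1) + 5·8^5 + 5·8^4 + 5·8^3 + 5·8^2 + 5·8 + 3. Bump = 3487116549. G_7 = 3487116548.
G_7 = 3487116548. HB_9(3487116548) = 9^(9 + 1) + 5·9^5 + 5·9^4 + 5·9^3 + 5·9^2 + 5·9 + 2. Bump = 100000555552. G_8 = 100000555551.
G_8 = 100000555551. HB_10(100000555551) = 10^(10 + 1) + 5·10^5 + 5·10^4 + 5·10^3 + 5·10^2 + 5·10 + 1. Bump = 3138429262497. G_9 = 3138429262496.

106993206736332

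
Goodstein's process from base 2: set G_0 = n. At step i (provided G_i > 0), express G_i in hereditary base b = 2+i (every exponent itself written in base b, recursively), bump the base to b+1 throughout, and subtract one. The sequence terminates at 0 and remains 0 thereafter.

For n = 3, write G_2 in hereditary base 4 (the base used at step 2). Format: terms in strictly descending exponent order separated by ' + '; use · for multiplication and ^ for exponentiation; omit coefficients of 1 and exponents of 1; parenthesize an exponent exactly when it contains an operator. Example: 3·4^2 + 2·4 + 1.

base 2: 3 = 2 + 1; at 3: 3 + 1 = 4; next = 3
base 3: 3 = 3; at 4: 4 = 4; next = 3
base 4: 3 = 3; at 5: 3 = 3; next = 2

3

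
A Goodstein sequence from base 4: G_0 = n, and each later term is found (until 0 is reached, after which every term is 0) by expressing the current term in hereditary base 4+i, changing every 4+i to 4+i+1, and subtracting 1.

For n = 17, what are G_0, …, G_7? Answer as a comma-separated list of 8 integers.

17, 25, 35, 39, 43, 47, 51, 55

[0] 17 ≡ 4^2 + 1 (base 4). Lift 5: 26. −1: 25.
[1] 25 ≡ 5^2 (base 5). Lift 6: 36. −1: 35.
[2] 35 ≡ 5·6 + 5 (base 6). Lift 7: 40. −1: 39.
[3] 39 ≡ 5·7 + 4 (base 7). Lift 8: 44. −1: 43.
[4] 43 ≡ 5·8 + 3 (base 8). Lift 9: 48. −1: 47.
[5] 47 ≡ 5·9 + 2 (base 9). Lift 10: 52. −1: 51.
[6] 51 ≡ 5·10 + 1 (base 10). Lift 11: 56. −1: 55.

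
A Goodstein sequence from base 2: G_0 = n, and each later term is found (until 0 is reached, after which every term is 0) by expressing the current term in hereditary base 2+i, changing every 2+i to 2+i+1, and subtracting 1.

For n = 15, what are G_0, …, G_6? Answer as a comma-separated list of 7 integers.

base 2: 15 = 2^(2 + 1) + 2^2 + 2 + 1; at 3: 3^(3 + 1) + 3^3 + 3 + 1 = 112; next = 111
base 3: 111 = 3^(3 + 1) + 3^3 + 3; at 4: 4^(4 + 1) + 4^4 + 4 = 1284; next = 1283
base 4: 1283 = 4^(4 + 1) + 4^4 + 3; at 5: 5^(5 + 1) + 5^5 + 3 = 18753; next = 18752
base 5: 18752 = 5^(5 + 1) + 5^5 + 2; at 6: 6^(6 + 1) + 6^6 + 2 = 326594; next = 326593
base 6: 326593 = 6^(6 + 1) + 6^6 + 1; at 7: 7^(7 + 1) + 7^7 + 1 = 6588345; next = 6588344
base 7: 6588344 = 7^(7 + 1) + 7^7; at 8: 8^(8 + 1) + 8^8 = 150994944; next = 150994943

15, 111, 1283, 18752, 326593, 6588344, 150994943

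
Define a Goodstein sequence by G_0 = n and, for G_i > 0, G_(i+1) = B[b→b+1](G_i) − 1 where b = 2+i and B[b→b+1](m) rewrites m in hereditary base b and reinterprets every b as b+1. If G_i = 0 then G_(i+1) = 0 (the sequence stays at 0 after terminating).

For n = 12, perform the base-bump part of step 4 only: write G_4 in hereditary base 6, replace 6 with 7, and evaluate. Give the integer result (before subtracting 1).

i=0: 12 = 2^(2 + 1) + 2^2 (b=2); 2→3: 3^(3 + 1) + 3^3 = 108; 108−1 = 107
i=1: 107 = 3^(3 + 1) + 2·3^2 + 2·3 + 2 (b=3); 3→4: 4^(4 + 1) + 2·4^2 + 2·4 + 2 = 1066; 1066−1 = 1065
i=2: 1065 = 4^(4 + 1) + 2·4^2 + 2·4 + 1 (b=4); 4→5: 5^(5 + 1) + 2·5^2 + 2·5 + 1 = 15686; 15686−1 = 15685
i=3: 15685 = 5^(5 + 1) + 2·5^2 + 2·5 (b=5); 5→6: 6^(6 + 1) + 2·6^2 + 2·6 = 280020; 280020−1 = 280019

5764911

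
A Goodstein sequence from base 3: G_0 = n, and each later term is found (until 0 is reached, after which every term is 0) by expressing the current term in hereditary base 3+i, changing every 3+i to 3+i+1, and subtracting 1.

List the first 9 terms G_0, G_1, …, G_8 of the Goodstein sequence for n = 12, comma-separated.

12, 19, 27, 37, 49, 63, 69, 75, 81

i=0: 12 = 3^2 + 3 (b=3); 3→4: 4^2 + 4 = 20; 20−1 = 19
i=1: 19 = 4^2 + 3 (b=4); 4→5: 5^2 + 3 = 28; 28−1 = 27
i=2: 27 = 5^2 + 2 (b=5); 5→6: 6^2 + 2 = 38; 38−1 = 37
i=3: 37 = 6^2 + 1 (b=6); 6→7: 7^2 + 1 = 50; 50−1 = 49
i=4: 49 = 7^2 (b=7); 7→8: 8^2 = 64; 64−1 = 63
i=5: 63 = 7·8 + 7 (b=8); 8→9: 7·9 + 7 = 70; 70−1 = 69
i=6: 69 = 7·9 + 6 (b=9); 9→10: 7·10 + 6 = 76; 76−1 = 75
i=7: 75 = 7·10 + 5 (b=10); 10→11: 7·11 + 5 = 82; 82−1 = 81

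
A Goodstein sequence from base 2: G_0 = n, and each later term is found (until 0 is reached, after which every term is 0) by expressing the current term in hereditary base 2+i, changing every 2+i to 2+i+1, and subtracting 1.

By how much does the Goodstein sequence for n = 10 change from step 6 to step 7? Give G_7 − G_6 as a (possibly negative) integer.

G_0=10  [base 2] 2^(2 + 1) + 2  →[2↦3]→  3^(3 + 1) + 3 = 84  −1 ⇒ G_1=83
G_1=83  [base 3] 3^(3 + 1) + 2  →[3↦4]→  4^(4 + 1) + 2 = 1026  −1 ⇒ G_2=1025
G_2=1025  [base 4] 4^(4 + 1) + 1  →[4↦5]→  5^(5 + 1) + 1 = 15626  −1 ⇒ G_3=15625
G_3=15625  [base 5] 5^(5 + 1)  →[5↦6]→  6^(6 + 1) = 279936  −1 ⇒ G_4=279935
G_4=279935  [base 6] 5·6^6 + 5·6^5 + 5·6^4 + 5·6^3 + 5·6^2 + 5·6 + 5  →[6↦7]→  5·7^7 + 5·7^5 + 5·7^4 + 5·7^3 + 5·7^2 + 5·7 + 5 = 4215755  −1 ⇒ G_5=4215754
G_5=4215754  [base 7] 5·7^7 + 5·7^5 + 5·7^4 + 5·7^3 + 5·7^2 + 5·7 + 4  →[7↦8]→  5·8^8 + 5·8^5 + 5·8^4 + 5·8^3 + 5·8^2 + 5·8 + 4 = 84073324  −1 ⇒ G_6=84073323
G_6=84073323  [base 8] 5·8^8 + 5·8^5 + 5·8^4 + 5·8^3 + 5·8^2 + 5·8 + 3  →[8↦9]→  5·9^9 + 5·9^5 + 5·9^4 + 5·9^3 + 5·9^2 + 5·9 + 3 = 1937434593  −1 ⇒ G_7=1937434592

1853361269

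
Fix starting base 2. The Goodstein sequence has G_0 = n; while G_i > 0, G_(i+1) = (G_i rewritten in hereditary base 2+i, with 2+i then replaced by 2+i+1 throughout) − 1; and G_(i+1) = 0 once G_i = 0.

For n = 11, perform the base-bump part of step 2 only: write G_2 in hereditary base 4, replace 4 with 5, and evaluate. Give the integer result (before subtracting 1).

[0] 11 ≡ 2^(2 + 1) + 2 + 1 (base 2). Lift 3: 85. −1: 84.
[1] 84 ≡ 3^(3 + 1) + 3 (base 3). Lift 4: 1028. −1: 1027.
[2] 1027 ≡ 4^(4 + 1) + 3 (base 4). Lift 5: 15628. −1: 15627.

15628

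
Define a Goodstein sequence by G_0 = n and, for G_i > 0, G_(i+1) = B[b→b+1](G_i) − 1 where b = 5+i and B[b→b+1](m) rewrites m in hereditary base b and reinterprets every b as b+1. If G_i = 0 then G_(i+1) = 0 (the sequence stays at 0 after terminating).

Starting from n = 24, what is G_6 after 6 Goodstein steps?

41

i=0: 24 = 4·5 + 4 (b=5); 5→6: 4·6 + 4 = 28; 28−1 = 27
i=1: 27 = 4·6 + 3 (b=6); 6→7: 4·7 + 3 = 31; 31−1 = 30
i=2: 30 = 4·7 + 2 (b=7); 7→8: 4·8 + 2 = 34; 34−1 = 33
i=3: 33 = 4·8 + 1 (b=8); 8→9: 4·9 + 1 = 37; 37−1 = 36
i=4: 36 = 4·9 (b=9); 9→10: 4·10 = 40; 40−1 = 39
i=5: 39 = 3·10 + 9 (b=10); 10→11: 3·11 + 9 = 42; 42−1 = 41
i=6: 41 = 3·11 + 8 (b=11); 11→12: 3·12 + 8 = 44; 44−1 = 43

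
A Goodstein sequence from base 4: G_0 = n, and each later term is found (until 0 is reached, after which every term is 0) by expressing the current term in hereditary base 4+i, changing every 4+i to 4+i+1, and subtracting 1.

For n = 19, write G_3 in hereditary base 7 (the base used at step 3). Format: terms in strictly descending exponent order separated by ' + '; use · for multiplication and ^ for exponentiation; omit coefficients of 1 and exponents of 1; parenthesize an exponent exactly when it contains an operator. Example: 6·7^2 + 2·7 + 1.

[0] 19 ≡ 4^2 + 3 (base 4). Lift 5: 28. −1: 27.
[1] 27 ≡ 5^2 + 2 (base 5). Lift 6: 38. −1: 37.
[2] 37 ≡ 6^2 + 1 (base 6). Lift 7: 50. −1: 49.

7^2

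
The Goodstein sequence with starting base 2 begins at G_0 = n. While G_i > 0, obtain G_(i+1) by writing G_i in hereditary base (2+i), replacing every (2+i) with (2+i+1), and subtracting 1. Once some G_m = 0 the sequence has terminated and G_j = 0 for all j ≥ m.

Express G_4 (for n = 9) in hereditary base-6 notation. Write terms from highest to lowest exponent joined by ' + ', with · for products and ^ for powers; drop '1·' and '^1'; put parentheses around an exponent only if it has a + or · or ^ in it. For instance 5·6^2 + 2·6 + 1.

3·6^6 + 3·6^3 + 3·6^2 + 3·6 + 1

G_0 = 9. HB_2(9) = 2^(2 + 1) + 1. Bump = 82. G_1 = 81.
G_1 = 81. HB_3(81) = 3^(3 + 1). Bump = 1024. G_2 = 1023.
G_2 = 1023. HB_4(1023) = 3·4^4 + 3·4^3 + 3·4^2 + 3·4 + 3. Bump = 9843. G_3 = 9842.
G_3 = 9842. HB_5(9842) = 3·5^5 + 3·5^3 + 3·5^2 + 3·5 + 2. Bump = 140744. G_4 = 140743.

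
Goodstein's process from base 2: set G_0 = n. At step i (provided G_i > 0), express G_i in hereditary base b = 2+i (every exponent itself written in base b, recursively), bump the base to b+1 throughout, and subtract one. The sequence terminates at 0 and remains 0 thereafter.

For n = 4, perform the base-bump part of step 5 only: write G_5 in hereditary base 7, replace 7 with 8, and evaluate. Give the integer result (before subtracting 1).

4 —HB2→ 2^2 —bump→ 3^3 = 27 —(−1)→ 26
26 —HB3→ 2·3^2 + 2·3 + 2 —bump→ 2·4^2 + 2·4 + 2 = 42 —(−1)→ 41
41 —HB4→ 2·4^2 + 2·4 + 1 —bump→ 2·5^2 + 2·5 + 1 = 61 —(−1)→ 60
60 —HB5→ 2·5^2 + 2·5 —bump→ 2·6^2 + 2·6 = 84 —(−1)→ 83
83 —HB6→ 2·6^2 + 6 + 5 —bump→ 2·7^2 + 7 + 5 = 110 —(−1)→ 109

140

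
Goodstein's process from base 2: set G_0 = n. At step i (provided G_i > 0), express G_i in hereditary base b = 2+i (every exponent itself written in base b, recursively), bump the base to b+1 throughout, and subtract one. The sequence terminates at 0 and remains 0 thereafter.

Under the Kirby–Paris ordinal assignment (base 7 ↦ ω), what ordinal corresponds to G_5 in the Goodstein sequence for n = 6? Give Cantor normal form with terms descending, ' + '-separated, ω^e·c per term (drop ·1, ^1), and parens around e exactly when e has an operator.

(0) 6|_2 = 2^2 + 2 ↦ 3^3 + 3|_3 = 30 ⇒ 29
(1) 29|_3 = 3^3 + 2 ↦ 4^4 + 2|_4 = 258 ⇒ 257
(2) 257|_4 = 4^4 + 1 ↦ 5^5 + 1|_5 = 3126 ⇒ 3125
(3) 3125|_5 = 5^5 ↦ 6^6|_6 = 46656 ⇒ 46655
(4) 46655|_6 = 5·6^5 + 5·6^4 + 5·6^3 + 5·6^2 + 5·6 + 5 ↦ 5·7^5 + 5·7^4 + 5·7^3 + 5·7^2 + 5·7 + 5|_7 = 98040 ⇒ 98039
(5) 98039|_7 = 5·7^5 + 5·7^4 + 5·7^3 + 5·7^2 + 5·7 + 4 ↦ 5·8^5 + 5·8^4 + 5·8^3 + 5·8^2 + 5·8 + 4|_8 = 187244 ⇒ 187243

ω^5·5 + ω^4·5 + ω^3·5 + ω^2·5 + ω·5 + 4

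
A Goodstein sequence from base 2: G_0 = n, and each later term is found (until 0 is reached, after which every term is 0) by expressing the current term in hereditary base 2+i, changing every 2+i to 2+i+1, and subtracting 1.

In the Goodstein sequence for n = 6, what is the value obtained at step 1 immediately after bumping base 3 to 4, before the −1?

258

[0] 6 ≡ 2^2 + 2 (base 2). Lift 3: 30. −1: 29.
[1] 29 ≡ 3^3 + 2 (base 3). Lift 4: 258. −1: 257.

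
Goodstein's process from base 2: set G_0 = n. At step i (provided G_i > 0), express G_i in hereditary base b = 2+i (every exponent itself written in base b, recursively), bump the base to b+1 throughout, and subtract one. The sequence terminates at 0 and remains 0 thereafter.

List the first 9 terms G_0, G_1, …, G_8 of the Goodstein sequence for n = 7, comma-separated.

7, 30, 259, 3127, 46657, 823543, 16777215, 37665879, 77777775

step 0: 7 = 2^2 + 2 + 1; sub 3 for 2: 3^3 + 3 + 1; = 31; G_1 = 31−1 = 30
step 1: 30 = 3^3 + 3; sub 4 for 3: 4^4 + 4; = 260; G_2 = 260−1 = 259
step 2: 259 = 4^4 + 3; sub 5 for 4: 5^5 + 3; = 3128; G_3 = 3128−1 = 3127
step 3: 3127 = 5^5 + 2; sub 6 for 5: 6^6 + 2; = 46658; G_4 = 46658−1 = 46657
step 4: 46657 = 6^6 + 1; sub 7 for 6: 7^7 + 1; = 823544; G_5 = 823544−1 = 823543
step 5: 823543 = 7^7; sub 8 for 7: 8^8; = 16777216; G_6 = 16777216−1 = 16777215
step 6: 16777215 = 7·8^7 + 7·8^6 + 7·8^5 + 7·8^4 + 7·8^3 + 7·8^2 + 7·8 + 7; sub 9 for 8: 7·9^7 + 7·9^6 + 7·9^5 + 7·9^4 + 7·9^3 + 7·9^2 + 7·9 + 7; = 37665880; G_7 = 37665880−1 = 37665879
step 7: 37665879 = 7·9^7 + 7·9^6 + 7·9^5 + 7·9^4 + 7·9^3 + 7·9^2 + 7·9 + 6; sub 10 for 9: 7·10^7 + 7·10^6 + 7·10^5 + 7·10^4 + 7·10^3 + 7·10^2 + 7·10 + 6; = 77777776; G_8 = 77777776−1 = 77777775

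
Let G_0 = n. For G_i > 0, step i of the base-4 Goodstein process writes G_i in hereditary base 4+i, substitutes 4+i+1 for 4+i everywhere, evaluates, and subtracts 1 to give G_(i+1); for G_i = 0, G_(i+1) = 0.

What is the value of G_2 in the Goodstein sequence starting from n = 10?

i=0: 10 = 2·4 + 2 (b=4); 4→5: 2·5 + 2 = 12; 12−1 = 11
i=1: 11 = 2·5 + 1 (b=5); 5→6: 2·6 + 1 = 13; 13−1 = 12
i=2: 12 = 2·6 (b=6); 6→7: 2·7 = 14; 14−1 = 13

12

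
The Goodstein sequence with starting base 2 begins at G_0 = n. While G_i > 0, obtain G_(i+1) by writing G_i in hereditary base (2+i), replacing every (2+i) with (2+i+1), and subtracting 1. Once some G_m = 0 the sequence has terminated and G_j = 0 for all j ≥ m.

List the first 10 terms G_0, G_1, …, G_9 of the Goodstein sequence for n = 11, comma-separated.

11, 84, 1027, 15627, 279937, 5764801, 134217727, 2749609302, 70077777775, 1997331745490

[0] 11 ≡ 2^(2 + 1) + 2 + 1 (base 2). Lift 3: 85. −1: 84.
[1] 84 ≡ 3^(3 + 1) + 3 (base 3). Lift 4: 1028. −1: 1027.
[2] 1027 ≡ 4^(4 + 1) + 3 (base 4). Lift 5: 15628. −1: 15627.
[3] 15627 ≡ 5^(5 + 1) + 2 (base 5). Lift 6: 279938. −1: 279937.
[4] 279937 ≡ 6^(6 + 1) + 1 (base 6). Lift 7: 5764802. −1: 5764801.
[5] 5764801 ≡ 7^(7 + 1) (base 7). Lift 8: 134217728. −1: 134217727.
[6] 134217727 ≡ 7·8^8 + 7·8^7 + 7·8^6 + 7·8^5 + 7·8^4 + 7·8^3 + 7·8^2 + 7·8 + 7 (base 8). Lift 9: 2749609303. −1: 2749609302.
[7] 2749609302 ≡ 7·9^9 + 7·9^7 + 7·9^6 + 7·9^5 + 7·9^4 + 7·9^3 + 7·9^2 + 7·9 + 6 (base 9). Lift 10: 70077777776. −1: 70077777775.
[8] 70077777775 ≡ 7·10^10 + 7·10^7 + 7·10^6 + 7·10^5 + 7·10^4 + 7·10^3 + 7·10^2 + 7·10 + 5 (base 10). Lift 11: 1997331745491. −1: 1997331745490.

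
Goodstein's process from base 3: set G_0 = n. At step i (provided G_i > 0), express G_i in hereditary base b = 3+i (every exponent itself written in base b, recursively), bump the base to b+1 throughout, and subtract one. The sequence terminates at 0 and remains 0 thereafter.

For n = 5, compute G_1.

G_0=5  [base 3] 3 + 2  →[3↦4]→  4 + 2 = 6  −1 ⇒ G_1=5
G_1=5  [base 4] 4 + 1  →[4↦5]→  5 + 1 = 6  −1 ⇒ G_2=5

5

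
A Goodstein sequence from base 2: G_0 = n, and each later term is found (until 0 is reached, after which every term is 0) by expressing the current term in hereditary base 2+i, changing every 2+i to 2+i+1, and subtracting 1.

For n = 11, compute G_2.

1027

(0) 11|_2 = 2^(2 + 1) + 2 + 1 ↦ 3^(3 + 1) + 3 + 1|_3 = 85 ⇒ 84
(1) 84|_3 = 3^(3 + 1) + 3 ↦ 4^(4 + 1) + 4|_4 = 1028 ⇒ 1027
(2) 1027|_4 = 4^(4 + 1) + 3 ↦ 5^(5 + 1) + 3|_5 = 15628 ⇒ 15627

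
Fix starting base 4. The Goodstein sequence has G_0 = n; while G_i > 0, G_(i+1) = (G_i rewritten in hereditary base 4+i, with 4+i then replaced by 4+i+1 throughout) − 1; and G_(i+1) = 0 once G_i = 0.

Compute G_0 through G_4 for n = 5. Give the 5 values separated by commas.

5, 5, 5, 4, 3

i=0: 5 = 4 + 1 (b=4); 4→5: 5 + 1 = 6; 6−1 = 5
i=1: 5 = 5 (b=5); 5→6: 6 = 6; 6−1 = 5
i=2: 5 = 5 (b=6); 6→7: 5 = 5; 5−1 = 4
i=3: 4 = 4 (b=7); 7→8: 4 = 4; 4−1 = 3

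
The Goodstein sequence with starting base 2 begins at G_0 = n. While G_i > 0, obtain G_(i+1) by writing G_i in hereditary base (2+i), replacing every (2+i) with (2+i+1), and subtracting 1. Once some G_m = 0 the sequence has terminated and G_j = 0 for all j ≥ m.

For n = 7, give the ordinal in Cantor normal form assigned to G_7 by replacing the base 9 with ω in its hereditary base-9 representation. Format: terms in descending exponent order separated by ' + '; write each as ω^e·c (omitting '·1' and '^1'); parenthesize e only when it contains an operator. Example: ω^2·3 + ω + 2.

7 —HB2→ 2^2 + 2 + 1 —bump→ 3^3 + 3 + 1 = 31 —(−1)→ 30
30 —HB3→ 3^3 + 3 —bump→ 4^4 + 4 = 260 —(−1)→ 259
259 —HB4→ 4^4 + 3 —bump→ 5^5 + 3 = 3128 —(−1)→ 3127
3127 —HB5→ 5^5 + 2 —bump→ 6^6 + 2 = 46658 —(−1)→ 46657
46657 —HB6→ 6^6 + 1 —bump→ 7^7 + 1 = 823544 —(−1)→ 823543
823543 —HB7→ 7^7 —bump→ 8^8 = 16777216 —(−1)→ 16777215
16777215 —HB8→ 7·8^7 + 7·8^6 + 7·8^5 + 7·8^4 + 7·8^3 + 7·8^2 + 7·8 + 7 —bump→ 7·9^7 + 7·9^6 + 7·9^5 + 7·9^4 + 7·9^3 + 7·9^2 + 7·9 + 7 = 37665880 —(−1)→ 37665879
37665879 —HB9→ 7·9^7 + 7·9^6 + 7·9^5 + 7·9^4 + 7·9^3 + 7·9^2 + 7·9 + 6 —bump→ 7·10^7 + 7·10^6 + 7·10^5 + 7·10^4 + 7·10^3 + 7·10^2 + 7·10 + 6 = 77777776 —(−1)→ 77777775

ω^7·7 + ω^6·7 + ω^5·7 + ω^4·7 + ω^3·7 + ω^2·7 + ω·7 + 6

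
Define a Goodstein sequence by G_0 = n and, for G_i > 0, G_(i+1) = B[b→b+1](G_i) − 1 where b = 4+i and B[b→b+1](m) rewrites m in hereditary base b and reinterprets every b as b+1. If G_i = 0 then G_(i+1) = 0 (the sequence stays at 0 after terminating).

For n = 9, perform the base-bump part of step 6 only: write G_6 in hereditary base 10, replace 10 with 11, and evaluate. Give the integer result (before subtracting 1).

12

G_0=9  [base 4] 2·4 + 1  →[4↦5]→  2·5 + 1 = 11  −1 ⇒ G_1=10
G_1=10  [base 5] 2·5  →[5↦6]→  2·6 = 12  −1 ⇒ G_2=11
G_2=11  [base 6] 6 + 5  →[6↦7]→  7 + 5 = 12  −1 ⇒ G_3=11
G_3=11  [base 7] 7 + 4  →[7↦8]→  8 + 4 = 12  −1 ⇒ G_4=11
G_4=11  [base 8] 8 + 3  →[8↦9]→  9 + 3 = 12  −1 ⇒ G_5=11
G_5=11  [base 9] 9 + 2  →[9↦10]→  10 + 2 = 12  −1 ⇒ G_6=11
G_6=11  [base 10] 10 + 1  →[10↦11]→  11 + 1 = 12  −1 ⇒ G_7=11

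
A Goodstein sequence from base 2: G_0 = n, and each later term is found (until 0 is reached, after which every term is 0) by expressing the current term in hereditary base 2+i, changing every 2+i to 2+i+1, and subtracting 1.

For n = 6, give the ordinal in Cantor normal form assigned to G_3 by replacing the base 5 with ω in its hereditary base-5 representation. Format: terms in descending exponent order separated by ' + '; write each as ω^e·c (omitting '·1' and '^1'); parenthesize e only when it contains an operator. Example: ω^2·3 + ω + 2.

[0] 6 ≡ 2^2 + 2 (base 2). Lift 3: 30. −1: 29.
[1] 29 ≡ 3^3 + 2 (base 3). Lift 4: 258. −1: 257.
[2] 257 ≡ 4^4 + 1 (base 4). Lift 5: 3126. −1: 3125.
[3] 3125 ≡ 5^5 (base 5). Lift 6: 46656. −1: 46655.

ω^ω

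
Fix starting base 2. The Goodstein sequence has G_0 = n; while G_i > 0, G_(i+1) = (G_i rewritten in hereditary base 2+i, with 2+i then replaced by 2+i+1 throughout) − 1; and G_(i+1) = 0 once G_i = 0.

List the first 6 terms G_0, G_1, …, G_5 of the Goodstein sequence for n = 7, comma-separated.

[0] 7 ≡ 2^2 + 2 + 1 (base 2). Lift 3: 31. −1: 30.
[1] 30 ≡ 3^3 + 3 (base 3). Lift 4: 260. −1: 259.
[2] 259 ≡ 4^4 + 3 (base 4). Lift 5: 3128. −1: 3127.
[3] 3127 ≡ 5^5 + 2 (base 5). Lift 6: 46658. −1: 46657.
[4] 46657 ≡ 6^6 + 1 (base 6). Lift 7: 823544. −1: 823543.

7, 30, 259, 3127, 46657, 823543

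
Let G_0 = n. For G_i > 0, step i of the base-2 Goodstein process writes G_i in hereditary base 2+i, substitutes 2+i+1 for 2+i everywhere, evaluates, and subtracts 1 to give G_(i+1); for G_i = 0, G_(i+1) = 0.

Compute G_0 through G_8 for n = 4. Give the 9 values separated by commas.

4, 26, 41, 60, 83, 109, 139, 173, 211

(0) 4|_2 = 2^2 ↦ 3^3|_3 = 27 ⇒ 26
(1) 26|_3 = 2·3^2 + 2·3 + 2 ↦ 2·4^2 + 2·4 + 2|_4 = 42 ⇒ 41
(2) 41|_4 = 2·4^2 + 2·4 + 1 ↦ 2·5^2 + 2·5 + 1|_5 = 61 ⇒ 60
(3) 60|_5 = 2·5^2 + 2·5 ↦ 2·6^2 + 2·6|_6 = 84 ⇒ 83
(4) 83|_6 = 2·6^2 + 6 + 5 ↦ 2·7^2 + 7 + 5|_7 = 110 ⇒ 109
(5) 109|_7 = 2·7^2 + 7 + 4 ↦ 2·8^2 + 8 + 4|_8 = 140 ⇒ 139
(6) 139|_8 = 2·8^2 + 8 + 3 ↦ 2·9^2 + 9 + 3|_9 = 174 ⇒ 173
(7) 173|_9 = 2·9^2 + 9 + 2 ↦ 2·10^2 + 10 + 2|_10 = 212 ⇒ 211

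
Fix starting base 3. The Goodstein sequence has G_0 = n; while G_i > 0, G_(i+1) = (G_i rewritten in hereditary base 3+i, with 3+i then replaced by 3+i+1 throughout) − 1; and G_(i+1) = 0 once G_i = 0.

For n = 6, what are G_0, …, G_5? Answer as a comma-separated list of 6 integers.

G_0 = 6. HB_3(6) = 2·3. Bump = 8. G_1 = 7.
G_1 = 7. HB_4(7) = 4 + 3. Bump = 8. G_2 = 7.
G_2 = 7. HB_5(7) = 5 + 2. Bump = 8. G_3 = 7.
G_3 = 7. HB_6(7) = 6 + 1. Bump = 8. G_4 = 7.
G_4 = 7. HB_7(7) = 7. Bump = 8. G_5 = 7.

6, 7, 7, 7, 7, 7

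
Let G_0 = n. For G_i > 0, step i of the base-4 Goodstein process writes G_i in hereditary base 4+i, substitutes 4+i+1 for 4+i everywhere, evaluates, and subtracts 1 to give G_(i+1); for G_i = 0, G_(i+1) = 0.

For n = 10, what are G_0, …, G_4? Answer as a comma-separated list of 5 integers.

G_0 = 10. HB_4(10) = 2·4 + 2. Bump = 12. G_1 = 11.
G_1 = 11. HB_5(11) = 2·5 + 1. Bump = 13. G_2 = 12.
G_2 = 12. HB_6(12) = 2·6. Bump = 14. G_3 = 13.
G_3 = 13. HB_7(13) = 7 + 6. Bump = 14. G_4 = 13.

10, 11, 12, 13, 13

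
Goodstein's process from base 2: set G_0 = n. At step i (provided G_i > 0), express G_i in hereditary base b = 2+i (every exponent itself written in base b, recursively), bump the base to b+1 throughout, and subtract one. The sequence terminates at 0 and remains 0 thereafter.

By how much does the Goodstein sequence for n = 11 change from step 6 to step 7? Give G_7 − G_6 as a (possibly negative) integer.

G_0 = 11. HB_2(11) = 2^(2 + 1) + 2 + 1. Bump = 85. G_1 = 84.
G_1 = 84. HB_3(84) = 3^(3 + 1) + 3. Bump = 1028. G_2 = 1027.
G_2 = 1027. HB_4(1027) = 4^(4 + 1) + 3. Bump = 15628. G_3 = 15627.
G_3 = 15627. HB_5(15627) = 5^(5 + 1) + 2. Bump = 279938. G_4 = 279937.
G_4 = 279937. HB_6(279937) = 6^(6 + 1) + 1. Bump = 5764802. G_5 = 5764801.
G_5 = 5764801. HB_7(5764801) = 7^(7 + 1). Bump = 134217728. G_6 = 134217727.
G_6 = 134217727. HB_8(134217727) = 7·8^8 + 7·8^7 + 7·8^6 + 7·8^5 + 7·8^4 + 7·8^3 + 7·8^2 + 7·8 + 7. Bump = 2749609303. G_7 = 2749609302.

2615391575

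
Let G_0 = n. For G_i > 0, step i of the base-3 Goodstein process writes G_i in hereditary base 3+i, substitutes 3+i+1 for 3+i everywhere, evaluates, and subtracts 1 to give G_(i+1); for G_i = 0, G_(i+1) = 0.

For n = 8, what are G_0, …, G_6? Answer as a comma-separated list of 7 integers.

i=0: 8 = 2·3 + 2 (b=3); 3→4: 2·4 + 2 = 10; 10−1 = 9
i=1: 9 = 2·4 + 1 (b=4); 4→5: 2·5 + 1 = 11; 11−1 = 10
i=2: 10 = 2·5 (b=5); 5→6: 2·6 = 12; 12−1 = 11
i=3: 11 = 6 + 5 (b=6); 6→7: 7 + 5 = 12; 12−1 = 11
i=4: 11 = 7 + 4 (b=7); 7→8: 8 + 4 = 12; 12−1 = 11
i=5: 11 = 8 + 3 (b=8); 8→9: 9 + 3 = 12; 12−1 = 11

8, 9, 10, 11, 11, 11, 11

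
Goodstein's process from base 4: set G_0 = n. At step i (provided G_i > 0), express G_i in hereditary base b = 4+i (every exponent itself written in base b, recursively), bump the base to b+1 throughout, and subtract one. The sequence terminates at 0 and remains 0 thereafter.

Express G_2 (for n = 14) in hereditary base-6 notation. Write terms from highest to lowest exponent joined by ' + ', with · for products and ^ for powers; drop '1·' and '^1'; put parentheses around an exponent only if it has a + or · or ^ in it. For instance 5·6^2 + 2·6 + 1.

(0) 14|_4 = 3·4 + 2 ↦ 3·5 + 2|_5 = 17 ⇒ 16
(1) 16|_5 = 3·5 + 1 ↦ 3·6 + 1|_6 = 19 ⇒ 18

3·6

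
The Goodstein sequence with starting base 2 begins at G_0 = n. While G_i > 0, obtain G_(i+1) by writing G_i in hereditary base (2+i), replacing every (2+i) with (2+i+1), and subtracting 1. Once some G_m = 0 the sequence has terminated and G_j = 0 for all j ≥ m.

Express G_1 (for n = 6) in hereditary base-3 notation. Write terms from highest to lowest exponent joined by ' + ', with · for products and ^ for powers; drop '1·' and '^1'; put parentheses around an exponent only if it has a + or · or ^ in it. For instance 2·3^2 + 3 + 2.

3^3 + 2

(0) 6|_2 = 2^2 + 2 ↦ 3^3 + 3|_3 = 30 ⇒ 29
(1) 29|_3 = 3^3 + 2 ↦ 4^4 + 2|_4 = 258 ⇒ 257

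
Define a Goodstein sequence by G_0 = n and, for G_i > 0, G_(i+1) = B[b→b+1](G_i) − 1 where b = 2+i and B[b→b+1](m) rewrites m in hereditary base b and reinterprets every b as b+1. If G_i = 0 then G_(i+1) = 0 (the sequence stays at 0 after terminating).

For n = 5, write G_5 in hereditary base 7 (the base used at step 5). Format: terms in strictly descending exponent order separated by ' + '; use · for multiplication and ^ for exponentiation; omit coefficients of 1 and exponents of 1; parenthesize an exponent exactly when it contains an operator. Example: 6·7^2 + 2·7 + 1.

5 —HB2→ 2^2 + 1 —bump→ 3^3 + 1 = 28 —(−1)→ 27
27 —HB3→ 3^3 —bump→ 4^4 = 256 —(−1)→ 255
255 —HB4→ 3·4^3 + 3·4^2 + 3·4 + 3 —bump→ 3·5^3 + 3·5^2 + 3·5 + 3 = 468 —(−1)→ 467
467 —HB5→ 3·5^3 + 3·5^2 + 3·5 + 2 —bump→ 3·6^3 + 3·6^2 + 3·6 + 2 = 776 —(−1)→ 775
775 —HB6→ 3·6^3 + 3·6^2 + 3·6 + 1 —bump→ 3·7^3 + 3·7^2 + 3·7 + 1 = 1198 —(−1)→ 1197

3·7^3 + 3·7^2 + 3·7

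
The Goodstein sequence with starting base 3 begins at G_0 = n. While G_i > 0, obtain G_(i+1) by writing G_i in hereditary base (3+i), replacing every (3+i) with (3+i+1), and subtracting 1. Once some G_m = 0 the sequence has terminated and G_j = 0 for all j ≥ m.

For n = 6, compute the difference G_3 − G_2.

0

step 0: 6 = 2·3; sub 4 for 3: 2·4; = 8; G_1 = 8−1 = 7
step 1: 7 = 4 + 3; sub 5 for 4: 5 + 3; = 8; G_2 = 8−1 = 7
step 2: 7 = 5 + 2; sub 6 for 5: 6 + 2; = 8; G_3 = 8−1 = 7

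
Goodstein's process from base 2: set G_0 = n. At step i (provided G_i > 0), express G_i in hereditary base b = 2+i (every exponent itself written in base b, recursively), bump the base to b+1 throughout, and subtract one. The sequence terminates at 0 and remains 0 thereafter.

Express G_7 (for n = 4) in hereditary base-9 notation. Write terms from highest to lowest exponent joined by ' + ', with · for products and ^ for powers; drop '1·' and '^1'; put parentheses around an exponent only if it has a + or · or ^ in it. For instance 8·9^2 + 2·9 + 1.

2·9^2 + 9 + 2

G_0 = 4. HB_2(4) = 2^2. Bump = 27. G_1 = 26.
G_1 = 26. HB_3(26) = 2·3^2 + 2·3 + 2. Bump = 42. G_2 = 41.
G_2 = 41. HB_4(41) = 2·4^2 + 2·4 + 1. Bump = 61. G_3 = 60.
G_3 = 60. HB_5(60) = 2·5^2 + 2·5. Bump = 84. G_4 = 83.
G_4 = 83. HB_6(83) = 2·6^2 + 6 + 5. Bump = 110. G_5 = 109.
G_5 = 109. HB_7(109) = 2·7^2 + 7 + 4. Bump = 140. G_6 = 139.
G_6 = 139. HB_8(139) = 2·8^2 + 8 + 3. Bump = 174. G_7 = 173.
G_7 = 173. HB_9(173) = 2·9^2 + 9 + 2. Bump = 212. G_8 = 211.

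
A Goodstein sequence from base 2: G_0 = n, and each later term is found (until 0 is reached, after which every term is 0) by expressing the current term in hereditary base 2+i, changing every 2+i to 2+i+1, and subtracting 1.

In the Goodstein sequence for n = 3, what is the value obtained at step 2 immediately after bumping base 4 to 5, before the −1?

i=0: 3 = 2 + 1 (b=2); 2→3: 3 + 1 = 4; 4−1 = 3
i=1: 3 = 3 (b=3); 3→4: 4 = 4; 4−1 = 3

3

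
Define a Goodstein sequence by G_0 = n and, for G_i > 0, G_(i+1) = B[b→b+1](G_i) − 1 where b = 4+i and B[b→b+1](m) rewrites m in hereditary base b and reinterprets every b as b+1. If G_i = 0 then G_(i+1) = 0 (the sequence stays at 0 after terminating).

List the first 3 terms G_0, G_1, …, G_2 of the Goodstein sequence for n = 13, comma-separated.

13, 15, 17

13 —HB4→ 3·4 + 1 —bump→ 3·5 + 1 = 16 —(−1)→ 15
15 —HB5→ 3·5 —bump→ 3·6 = 18 —(−1)→ 17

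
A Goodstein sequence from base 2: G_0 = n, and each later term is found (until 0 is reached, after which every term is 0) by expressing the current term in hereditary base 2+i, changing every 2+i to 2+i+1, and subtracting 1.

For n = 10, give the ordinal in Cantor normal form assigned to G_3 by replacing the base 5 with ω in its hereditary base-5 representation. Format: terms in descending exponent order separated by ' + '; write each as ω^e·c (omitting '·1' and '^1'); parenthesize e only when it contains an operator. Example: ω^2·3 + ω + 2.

i=0: 10 = 2^(2 + 1) + 2 (b=2); 2→3: 3^(3 + 1) + 3 = 84; 84−1 = 83
i=1: 83 = 3^(3 + 1) + 2 (b=3); 3→4: 4^(4 + 1) + 2 = 1026; 1026−1 = 1025
i=2: 1025 = 4^(4 + 1) + 1 (b=4); 4→5: 5^(5 + 1) + 1 = 15626; 15626−1 = 15625
i=3: 15625 = 5^(5 + 1) (b=5); 5→6: 6^(6 + 1) = 279936; 279936−1 = 279935

ω^(ω + 1)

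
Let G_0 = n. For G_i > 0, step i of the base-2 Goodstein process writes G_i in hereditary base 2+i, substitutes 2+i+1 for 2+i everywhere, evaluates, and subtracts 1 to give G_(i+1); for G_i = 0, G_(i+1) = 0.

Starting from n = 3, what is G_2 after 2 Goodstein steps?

3

step 0: 3 = 2 + 1; sub 3 for 2: 3 + 1; = 4; G_1 = 4−1 = 3
step 1: 3 = 3; sub 4 for 3: 4; = 4; G_2 = 4−1 = 3
step 2: 3 = 3; sub 5 for 4: 3; = 3; G_3 = 3−1 = 2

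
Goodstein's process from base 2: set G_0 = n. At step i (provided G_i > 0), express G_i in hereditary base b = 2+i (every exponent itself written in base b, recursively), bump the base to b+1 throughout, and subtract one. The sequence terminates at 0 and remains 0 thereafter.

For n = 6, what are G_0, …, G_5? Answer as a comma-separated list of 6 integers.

6 —HB2→ 2^2 + 2 —bump→ 3^3 + 3 = 30 —(−1)→ 29
29 —HB3→ 3^3 + 2 —bump→ 4^4 + 2 = 258 —(−1)→ 257
257 —HB4→ 4^4 + 1 —bump→ 5^5 + 1 = 3126 —(−1)→ 3125
3125 —HB5→ 5^5 —bump→ 6^6 = 46656 —(−1)→ 46655
46655 —HB6→ 5·6^5 + 5·6^4 + 5·6^3 + 5·6^2 + 5·6 + 5 —bump→ 5·7^5 + 5·7^4 + 5·7^3 + 5·7^2 + 5·7 + 5 = 98040 —(−1)→ 98039

6, 29, 257, 3125, 46655, 98039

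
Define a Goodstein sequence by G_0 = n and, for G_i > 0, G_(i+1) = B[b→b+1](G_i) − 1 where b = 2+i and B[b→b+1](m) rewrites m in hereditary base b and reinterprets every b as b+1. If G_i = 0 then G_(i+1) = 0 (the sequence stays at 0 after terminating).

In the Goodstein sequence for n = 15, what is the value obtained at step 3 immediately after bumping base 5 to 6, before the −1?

326594

15 —HB2→ 2^(2 + 1) + 2^2 + 2 + 1 —bump→ 3^(3 + 1) + 3^3 + 3 + 1 = 112 —(−1)→ 111
111 —HB3→ 3^(3 + 1) + 3^3 + 3 —bump→ 4^(4 + 1) + 4^4 + 4 = 1284 —(−1)→ 1283
1283 —HB4→ 4^(4 + 1) + 4^4 + 3 —bump→ 5^(5 + 1) + 5^5 + 3 = 18753 —(−1)→ 18752
18752 —HB5→ 5^(5 + 1) + 5^5 + 2 —bump→ 6^(6 + 1) + 6^6 + 2 = 326594 —(−1)→ 326593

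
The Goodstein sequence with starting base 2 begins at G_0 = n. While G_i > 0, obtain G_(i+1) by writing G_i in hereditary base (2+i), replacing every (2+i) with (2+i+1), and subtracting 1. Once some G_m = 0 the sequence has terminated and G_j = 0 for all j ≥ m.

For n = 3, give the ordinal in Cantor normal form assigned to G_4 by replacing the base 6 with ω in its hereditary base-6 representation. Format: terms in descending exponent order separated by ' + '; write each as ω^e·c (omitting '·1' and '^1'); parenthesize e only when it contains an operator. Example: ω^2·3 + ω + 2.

1

(0) 3|_2 = 2 + 1 ↦ 3 + 1|_3 = 4 ⇒ 3
(1) 3|_3 = 3 ↦ 4|_4 = 4 ⇒ 3
(2) 3|_4 = 3 ↦ 3|_5 = 3 ⇒ 2
(3) 2|_5 = 2 ↦ 2|_6 = 2 ⇒ 1
(4) 1|_6 = 1 ↦ 1|_7 = 1 ⇒ 0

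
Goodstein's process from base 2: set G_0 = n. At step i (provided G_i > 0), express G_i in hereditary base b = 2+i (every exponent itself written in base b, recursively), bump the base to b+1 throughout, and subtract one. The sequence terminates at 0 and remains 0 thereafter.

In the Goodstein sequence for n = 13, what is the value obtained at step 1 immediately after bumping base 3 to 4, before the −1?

1280

G_0=13  [base 2] 2^(2 + 1) + 2^2 + 1  →[2↦3]→  3^(3 + 1) + 3^3 + 1 = 109  −1 ⇒ G_1=108
G_1=108  [base 3] 3^(3 + 1) + 3^3  →[3↦4]→  4^(4 + 1) + 4^4 = 1280  −1 ⇒ G_2=1279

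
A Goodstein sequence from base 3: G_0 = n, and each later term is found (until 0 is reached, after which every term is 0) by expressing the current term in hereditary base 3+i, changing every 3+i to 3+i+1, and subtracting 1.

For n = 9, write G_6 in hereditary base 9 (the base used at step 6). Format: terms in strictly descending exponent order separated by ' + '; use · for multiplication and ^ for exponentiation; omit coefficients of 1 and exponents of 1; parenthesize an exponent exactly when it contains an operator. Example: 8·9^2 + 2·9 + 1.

2·9 + 6

(0) 9|_3 = 3^2 ↦ 4^2|_4 = 16 ⇒ 15
(1) 15|_4 = 3·4 + 3 ↦ 3·5 + 3|_5 = 18 ⇒ 17
(2) 17|_5 = 3·5 + 2 ↦ 3·6 + 2|_6 = 20 ⇒ 19
(3) 19|_6 = 3·6 + 1 ↦ 3·7 + 1|_7 = 22 ⇒ 21
(4) 21|_7 = 3·7 ↦ 3·8|_8 = 24 ⇒ 23
(5) 23|_8 = 2·8 + 7 ↦ 2·9 + 7|_9 = 25 ⇒ 24
(6) 24|_9 = 2·9 + 6 ↦ 2·10 + 6|_10 = 26 ⇒ 25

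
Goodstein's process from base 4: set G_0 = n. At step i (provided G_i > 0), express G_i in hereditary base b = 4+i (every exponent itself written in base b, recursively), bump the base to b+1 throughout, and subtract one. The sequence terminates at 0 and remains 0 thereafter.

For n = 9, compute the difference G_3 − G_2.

G_0 = 9. HB_4(9) = 2·4 + 1. Bump = 11. G_1 = 10.
G_1 = 10. HB_5(10) = 2·5. Bump = 12. G_2 = 11.
G_2 = 11. HB_6(11) = 6 + 5. Bump = 12. G_3 = 11.

0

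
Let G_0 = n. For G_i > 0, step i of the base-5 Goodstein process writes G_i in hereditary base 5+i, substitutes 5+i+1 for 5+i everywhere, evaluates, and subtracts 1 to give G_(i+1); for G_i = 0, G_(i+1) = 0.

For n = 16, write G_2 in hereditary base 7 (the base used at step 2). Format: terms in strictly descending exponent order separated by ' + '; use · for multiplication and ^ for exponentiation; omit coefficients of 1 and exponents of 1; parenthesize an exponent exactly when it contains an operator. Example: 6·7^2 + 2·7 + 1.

2·7 + 6

16 —HB5→ 3·5 + 1 —bump→ 3·6 + 1 = 19 —(−1)→ 18
18 —HB6→ 3·6 —bump→ 3·7 = 21 —(−1)→ 20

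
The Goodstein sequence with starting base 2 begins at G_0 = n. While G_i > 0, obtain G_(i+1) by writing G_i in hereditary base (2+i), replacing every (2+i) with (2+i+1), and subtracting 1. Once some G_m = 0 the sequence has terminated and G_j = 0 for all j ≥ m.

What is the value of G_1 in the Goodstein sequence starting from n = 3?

3

G_0 = 3. HB_2(3) = 2 + 1. Bump = 4. G_1 = 3.
G_1 = 3. HB_3(3) = 3. Bump = 4. G_2 = 3.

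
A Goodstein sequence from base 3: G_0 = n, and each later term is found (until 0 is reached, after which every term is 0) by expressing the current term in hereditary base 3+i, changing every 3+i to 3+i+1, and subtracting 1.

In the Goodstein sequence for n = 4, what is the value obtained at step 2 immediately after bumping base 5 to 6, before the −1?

4

i=0: 4 = 3 + 1 (b=3); 3→4: 4 + 1 = 5; 5−1 = 4
i=1: 4 = 4 (b=4); 4→5: 5 = 5; 5−1 = 4
i=2: 4 = 4 (b=5); 5→6: 4 = 4; 4−1 = 3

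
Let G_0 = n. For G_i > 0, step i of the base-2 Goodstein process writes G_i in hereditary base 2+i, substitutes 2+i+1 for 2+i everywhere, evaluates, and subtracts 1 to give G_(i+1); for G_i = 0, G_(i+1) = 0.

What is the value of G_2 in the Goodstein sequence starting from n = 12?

1065

(0) 12|_2 = 2^(2 + 1) + 2^2 ↦ 3^(3 + 1) + 3^3|_3 = 108 ⇒ 107
(1) 107|_3 = 3^(3 + 1) + 2·3^2 + 2·3 + 2 ↦ 4^(4 + 1) + 2·4^2 + 2·4 + 2|_4 = 1066 ⇒ 1065
(2) 1065|_4 = 4^(4 + 1) + 2·4^2 + 2·4 + 1 ↦ 5^(5 + 1) + 2·5^2 + 2·5 + 1|_5 = 15686 ⇒ 15685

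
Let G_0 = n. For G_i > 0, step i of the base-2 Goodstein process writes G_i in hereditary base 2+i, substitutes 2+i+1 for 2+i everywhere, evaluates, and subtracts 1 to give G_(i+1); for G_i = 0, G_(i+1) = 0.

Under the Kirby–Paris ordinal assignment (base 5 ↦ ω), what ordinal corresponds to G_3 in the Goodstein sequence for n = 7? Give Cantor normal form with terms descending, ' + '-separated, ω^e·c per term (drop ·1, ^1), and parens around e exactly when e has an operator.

ω^ω + 2

G_0=7  [base 2] 2^2 + 2 + 1  →[2↦3]→  3^3 + 3 + 1 = 31  −1 ⇒ G_1=30
G_1=30  [base 3] 3^3 + 3  →[3↦4]→  4^4 + 4 = 260  −1 ⇒ G_2=259
G_2=259  [base 4] 4^4 + 3  →[4↦5]→  5^5 + 3 = 3128  −1 ⇒ G_3=3127
G_3=3127  [base 5] 5^5 + 2  →[5↦6]→  6^6 + 2 = 46658  −1 ⇒ G_4=46657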